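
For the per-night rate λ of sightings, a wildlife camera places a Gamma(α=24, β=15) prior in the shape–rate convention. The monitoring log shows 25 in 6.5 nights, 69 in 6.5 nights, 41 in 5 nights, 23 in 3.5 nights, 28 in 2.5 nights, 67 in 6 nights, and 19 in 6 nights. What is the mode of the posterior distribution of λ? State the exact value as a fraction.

295/51

Total count: 25 + 69 + 41 + 23 + 28 + 67 + 19 = 272.
Total exposure: 6.5 + 6.5 + 5 + 3.5 + 2.5 + 6 + 6 = 36 nights.
The Gamma prior is conjugate for the Poisson rate, so λ | data ~ Gamma(24+272, 15+36) = Gamma(296, 51).
Posterior mode = (α'−1)/β' = 295/51.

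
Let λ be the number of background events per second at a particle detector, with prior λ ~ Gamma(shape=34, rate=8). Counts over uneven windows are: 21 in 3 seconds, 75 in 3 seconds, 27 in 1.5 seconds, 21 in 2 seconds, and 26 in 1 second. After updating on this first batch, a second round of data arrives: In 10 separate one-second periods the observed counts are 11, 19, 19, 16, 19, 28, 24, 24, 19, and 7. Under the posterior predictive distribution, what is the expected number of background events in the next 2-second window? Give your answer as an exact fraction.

Total count: 21 + 75 + 27 + 21 + 26 = 170.
Total exposure: 3 + 3 + 1.5 + 2 + 1 = 10.5 seconds.
After the first batch: Gamma(34 + 170, 8 + 10.5) = Gamma(204, 37/2).
Total count: 11 + 19 + 19 + 16 + 19 + 28 + 24 + 24 + 19 + 7 = 186.
Total exposure: 10 seconds.
After the second batch: Gamma(204 + 186, 37/2 + 10) = Gamma(390, 57/2).
Predictive mean over a 2-second window = T·E[λ|data] = 2·390/(57/2) = 520/19.

520/19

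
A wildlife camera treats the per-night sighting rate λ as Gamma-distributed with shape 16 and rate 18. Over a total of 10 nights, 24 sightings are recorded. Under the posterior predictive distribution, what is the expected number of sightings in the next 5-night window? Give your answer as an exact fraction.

50/7

Total count 24 over total exposure 10 nights.
Gamma(α, β) with Poisson data over total exposure Σt gives posterior Gamma(α+Σx, β+Σt) = Gamma(40, 28).
Predictive mean over a 5-night window = T·E[λ|data] = 5·40/28 = 50/7.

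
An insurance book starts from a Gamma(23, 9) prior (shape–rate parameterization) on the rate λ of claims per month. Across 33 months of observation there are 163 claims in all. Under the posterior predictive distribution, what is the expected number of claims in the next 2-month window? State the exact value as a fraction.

62/7

Total count 163 over total exposure 33 months.
Posterior: α' = 23 + 163 = 186, β' = 9 + 33 = 42.
Predictive mean over a 2-month window = T·E[λ|data] = 2·186/42 = 62/7.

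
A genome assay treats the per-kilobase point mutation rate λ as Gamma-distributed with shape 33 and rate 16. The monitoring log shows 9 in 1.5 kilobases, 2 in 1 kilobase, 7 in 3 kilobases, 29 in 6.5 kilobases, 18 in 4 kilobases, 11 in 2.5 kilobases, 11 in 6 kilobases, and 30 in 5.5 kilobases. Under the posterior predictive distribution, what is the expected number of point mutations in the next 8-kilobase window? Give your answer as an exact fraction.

600/23

Total count: 9 + 2 + 7 + 29 + 18 + 11 + 11 + 30 = 117.
Total exposure: 1.5 + 1 + 3 + 6.5 + 4 + 2.5 + 6 + 5.5 = 30 kilobases.
Posterior: α' = 33 + 117 = 150, β' = 16 + 30 = 46.
Predictive mean over an 8-kilobase window = T·E[λ|data] = 8·150/46 = 600/23.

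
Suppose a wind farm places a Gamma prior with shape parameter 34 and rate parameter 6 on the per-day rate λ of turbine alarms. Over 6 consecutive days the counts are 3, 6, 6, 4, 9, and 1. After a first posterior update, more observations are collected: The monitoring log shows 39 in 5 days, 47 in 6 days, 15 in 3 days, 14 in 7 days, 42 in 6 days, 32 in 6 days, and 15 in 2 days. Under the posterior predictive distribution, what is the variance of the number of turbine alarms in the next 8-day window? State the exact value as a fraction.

Total count: 3 + 6 + 6 + 4 + 9 + 1 = 29.
Total exposure: 6 days.
After the first batch: Gamma(34 + 29, 6 + 6) = Gamma(63, 12).
Total count: 39 + 47 + 15 + 14 + 42 + 32 + 15 = 204.
Total exposure: 5 + 6 + 3 + 7 + 6 + 6 + 2 = 35 days.
After the second batch: Gamma(63 + 204, 12 + 35) = Gamma(267, 47).
The posterior predictive for a window of length T is Negative Binomial with variance T·α'·(β'+T)/β'² = 8·267·55/2209 = 117480/2209.

117480/2209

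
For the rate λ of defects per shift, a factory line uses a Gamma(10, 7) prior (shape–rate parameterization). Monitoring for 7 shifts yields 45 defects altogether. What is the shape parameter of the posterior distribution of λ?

55

Total count 45 over total exposure 7 shifts.
By Gamma–Poisson conjugacy, the posterior is Gamma(α + Σx, β + Σt) = Gamma(10 + 45, 7 + 7) = Gamma(55, 14).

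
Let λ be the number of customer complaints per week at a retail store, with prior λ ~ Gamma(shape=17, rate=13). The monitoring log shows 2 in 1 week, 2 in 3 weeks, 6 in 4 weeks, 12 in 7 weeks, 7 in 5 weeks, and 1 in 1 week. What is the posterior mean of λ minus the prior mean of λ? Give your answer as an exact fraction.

33/442

Total count: 2 + 2 + 6 + 12 + 7 + 1 = 30.
Total exposure: 1 + 3 + 4 + 7 + 5 + 1 = 21 weeks.
By Gamma–Poisson conjugacy, the posterior is Gamma(α + Σx, β + Σt) = Gamma(17 + 30, 13 + 21) = Gamma(47, 34).
Posterior mean = 47/34 = 47/34; prior mean = 17/13 = 17/13. Difference = 47/34 − 17/13 = 33/442.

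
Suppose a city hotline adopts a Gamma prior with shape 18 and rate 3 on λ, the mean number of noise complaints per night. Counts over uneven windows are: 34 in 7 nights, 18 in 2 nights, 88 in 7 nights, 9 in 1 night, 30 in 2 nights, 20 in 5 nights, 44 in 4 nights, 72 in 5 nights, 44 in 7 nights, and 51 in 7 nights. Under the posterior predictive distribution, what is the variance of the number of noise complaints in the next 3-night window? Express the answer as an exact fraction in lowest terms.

Total count: 34 + 18 + 88 + 9 + 30 + 20 + 44 + 72 + 44 + 51 = 410.
Total exposure: 7 + 2 + 7 + 1 + 2 + 5 + 4 + 5 + 7 + 7 = 47 nights.
The Gamma prior is conjugate for the Poisson rate, so λ | data ~ Gamma(18+410, 3+47) = Gamma(428, 50).
The posterior predictive for a window of length T is Negative Binomial with variance T·α'·(β'+T)/β'² = 3·428·53/2500 = 17013/625.

17013/625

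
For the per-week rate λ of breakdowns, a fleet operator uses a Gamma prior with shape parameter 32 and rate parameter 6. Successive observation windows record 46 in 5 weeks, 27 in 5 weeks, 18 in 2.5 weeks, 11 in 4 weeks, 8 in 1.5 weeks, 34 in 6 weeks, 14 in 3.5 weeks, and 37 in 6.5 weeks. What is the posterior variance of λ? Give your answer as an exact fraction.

227/1600

Total count: 46 + 27 + 18 + 11 + 8 + 34 + 14 + 37 = 195.
Total exposure: 5 + 5 + 2.5 + 4 + 1.5 + 6 + 3.5 + 6.5 = 34 weeks.
Gamma(α, β) with Poisson data over total exposure Σt gives posterior Gamma(α+Σx, β+Σt) = Gamma(227, 40).
Posterior variance = α'/β'² = 227/1600.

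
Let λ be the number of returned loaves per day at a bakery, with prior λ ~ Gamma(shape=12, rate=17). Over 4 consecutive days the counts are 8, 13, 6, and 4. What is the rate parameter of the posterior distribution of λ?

21

Total count: 8 + 13 + 6 + 4 = 31.
Total exposure: 4 days.
The Gamma prior is conjugate for the Poisson rate, so λ | data ~ Gamma(12+31, 17+4) = Gamma(43, 21).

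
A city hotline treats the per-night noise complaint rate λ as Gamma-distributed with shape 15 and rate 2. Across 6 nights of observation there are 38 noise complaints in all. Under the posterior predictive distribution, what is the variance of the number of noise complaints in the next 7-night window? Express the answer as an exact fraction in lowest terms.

Total count 38 over total exposure 6 nights.
The Gamma prior is conjugate for the Poisson rate, so λ | data ~ Gamma(15+38, 2+6) = Gamma(53, 8).
The posterior predictive for a window of length T is Negative Binomial with variance T·α'·(β'+T)/β'² = 7·53·15/64 = 5565/64.

5565/64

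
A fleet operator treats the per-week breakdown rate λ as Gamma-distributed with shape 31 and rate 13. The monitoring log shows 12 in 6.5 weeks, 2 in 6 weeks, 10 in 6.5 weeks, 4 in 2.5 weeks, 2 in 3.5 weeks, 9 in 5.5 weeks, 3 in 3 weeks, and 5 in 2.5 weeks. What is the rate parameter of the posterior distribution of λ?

49

Total count: 12 + 2 + 10 + 4 + 2 + 9 + 3 + 5 = 47.
Total exposure: 6.5 + 6 + 6.5 + 2.5 + 3.5 + 5.5 + 3 + 2.5 = 36 weeks.
Gamma(α, β) with Poisson data over total exposure Σt gives posterior Gamma(α+Σx, β+Σt) = Gamma(78, 49).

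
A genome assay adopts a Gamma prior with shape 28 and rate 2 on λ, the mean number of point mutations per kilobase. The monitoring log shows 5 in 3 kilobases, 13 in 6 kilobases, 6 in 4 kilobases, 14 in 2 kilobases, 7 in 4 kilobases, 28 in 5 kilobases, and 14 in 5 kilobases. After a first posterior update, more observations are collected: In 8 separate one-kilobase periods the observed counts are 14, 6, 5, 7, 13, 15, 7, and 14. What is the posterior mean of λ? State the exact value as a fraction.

196/39

Total count: 5 + 13 + 6 + 14 + 7 + 28 + 14 = 87.
Total exposure: 3 + 6 + 4 + 2 + 4 + 5 + 5 = 29 kilobases.
After the first batch: Gamma(28 + 87, 2 + 29) = Gamma(115, 31).
Total count: 14 + 6 + 5 + 7 + 13 + 15 + 7 + 14 = 81.
Total exposure: 8 kilobases.
After the second batch: Gamma(115 + 81, 31 + 8) = Gamma(196, 39).
Posterior mean = α'/β' = 196/39.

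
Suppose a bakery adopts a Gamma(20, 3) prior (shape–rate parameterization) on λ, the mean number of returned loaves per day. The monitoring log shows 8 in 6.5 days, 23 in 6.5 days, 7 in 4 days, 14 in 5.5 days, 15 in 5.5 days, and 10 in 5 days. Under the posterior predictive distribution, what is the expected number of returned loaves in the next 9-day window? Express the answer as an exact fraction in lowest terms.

Total count: 8 + 23 + 7 + 14 + 15 + 10 = 77.
Total exposure: 6.5 + 6.5 + 4 + 5.5 + 5.5 + 5 = 33 days.
Posterior: α' = 20 + 77 = 97, β' = 3 + 33 = 36.
Predictive mean over a 9-day window = T·E[λ|data] = 9·97/36 = 97/4.

97/4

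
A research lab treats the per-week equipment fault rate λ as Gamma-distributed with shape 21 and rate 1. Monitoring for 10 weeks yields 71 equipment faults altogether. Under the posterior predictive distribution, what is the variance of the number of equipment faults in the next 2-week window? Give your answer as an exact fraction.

2392/121

Total count 71 over total exposure 10 weeks.
Conjugate update: add total count to the shape and total exposure to the rate, giving Gamma(92, 11).
The posterior predictive for a window of length T is Negative Binomial with variance T·α'·(β'+T)/β'² = 2·92·13/121 = 2392/121.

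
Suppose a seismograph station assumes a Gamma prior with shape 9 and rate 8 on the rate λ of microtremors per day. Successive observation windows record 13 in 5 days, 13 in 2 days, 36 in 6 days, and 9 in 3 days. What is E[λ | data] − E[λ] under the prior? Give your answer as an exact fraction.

53/24

Total count: 13 + 13 + 36 + 9 = 71.
Total exposure: 5 + 2 + 6 + 3 = 16 days.
Conjugate update: add total count to the shape and total exposure to the rate, giving Gamma(80, 24).
Posterior mean = 80/24 = 10/3; prior mean = 9/8 = 9/8. Difference = 10/3 − 9/8 = 53/24.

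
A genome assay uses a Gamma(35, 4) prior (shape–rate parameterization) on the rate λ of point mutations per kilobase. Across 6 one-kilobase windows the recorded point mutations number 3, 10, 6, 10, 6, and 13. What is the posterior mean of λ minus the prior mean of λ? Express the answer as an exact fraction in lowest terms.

Total count: 3 + 10 + 6 + 10 + 6 + 13 = 48.
Total exposure: 6 kilobases.
The Gamma prior is conjugate for the Poisson rate, so λ | data ~ Gamma(35+48, 4+6) = Gamma(83, 10).
Posterior mean = 83/10 = 83/10; prior mean = 35/4 = 35/4. Difference = 83/10 − 35/4 = -9/20.

-9/20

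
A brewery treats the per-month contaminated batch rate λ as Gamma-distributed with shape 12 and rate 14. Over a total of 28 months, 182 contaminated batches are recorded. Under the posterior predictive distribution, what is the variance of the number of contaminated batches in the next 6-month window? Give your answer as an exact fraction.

Total count 182 over total exposure 28 months.
Conjugate update: add total count to the shape and total exposure to the rate, giving Gamma(194, 42).
The posterior predictive for a window of length T is Negative Binomial with variance T·α'·(β'+T)/β'² = 6·194·48/1764 = 1552/49.

1552/49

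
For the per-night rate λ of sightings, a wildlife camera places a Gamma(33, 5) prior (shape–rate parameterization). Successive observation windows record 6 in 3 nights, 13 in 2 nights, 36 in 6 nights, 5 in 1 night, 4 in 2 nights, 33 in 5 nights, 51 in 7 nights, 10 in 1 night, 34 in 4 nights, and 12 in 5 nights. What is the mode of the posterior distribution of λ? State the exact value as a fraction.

Total count: 6 + 13 + 36 + 5 + 4 + 33 + 51 + 10 + 34 + 12 = 204.
Total exposure: 3 + 2 + 6 + 1 + 2 + 5 + 7 + 1 + 4 + 5 = 36 nights.
Gamma(α, β) with Poisson data over total exposure Σt gives posterior Gamma(α+Σx, β+Σt) = Gamma(237, 41).
Posterior mode = (α'−1)/β' = 236/41.

236/41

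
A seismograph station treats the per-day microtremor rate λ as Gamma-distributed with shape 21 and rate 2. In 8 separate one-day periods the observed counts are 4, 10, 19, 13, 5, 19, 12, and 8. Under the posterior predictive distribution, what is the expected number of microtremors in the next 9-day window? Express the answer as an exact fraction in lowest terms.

999/10

Total count: 4 + 10 + 19 + 13 + 5 + 19 + 12 + 8 = 90.
Total exposure: 8 days.
Gamma(α, β) with Poisson data over total exposure Σt gives posterior Gamma(α+Σx, β+Σt) = Gamma(111, 10).
Predictive mean over a 9-day window = T·E[λ|data] = 9·111/10 = 999/10.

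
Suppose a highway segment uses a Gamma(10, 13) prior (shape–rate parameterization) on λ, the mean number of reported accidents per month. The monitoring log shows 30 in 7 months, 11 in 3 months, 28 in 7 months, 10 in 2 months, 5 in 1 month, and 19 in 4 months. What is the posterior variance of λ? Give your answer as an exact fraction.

Total count: 30 + 11 + 28 + 10 + 5 + 19 = 103.
Total exposure: 7 + 3 + 7 + 2 + 1 + 4 = 24 months.
By Gamma–Poisson conjugacy, the posterior is Gamma(α + Σx, β + Σt) = Gamma(10 + 103, 13 + 24) = Gamma(113, 37).
Posterior variance = α'/β'² = 113/1369.

113/1369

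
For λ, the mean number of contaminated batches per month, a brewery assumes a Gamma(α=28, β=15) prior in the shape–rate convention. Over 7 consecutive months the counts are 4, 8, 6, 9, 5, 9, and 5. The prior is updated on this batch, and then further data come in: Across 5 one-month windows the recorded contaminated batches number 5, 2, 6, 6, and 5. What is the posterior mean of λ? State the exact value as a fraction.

98/27

Total count: 4 + 8 + 6 + 9 + 5 + 9 + 5 = 46.
Total exposure: 7 months.
After the first batch: Gamma(28 + 46, 15 + 7) = Gamma(74, 22).
Total count: 5 + 2 + 6 + 6 + 5 = 24.
Total exposure: 5 months.
After the second batch: Gamma(74 + 24, 22 + 5) = Gamma(98, 27).
Posterior mean = α'/β' = 98/27.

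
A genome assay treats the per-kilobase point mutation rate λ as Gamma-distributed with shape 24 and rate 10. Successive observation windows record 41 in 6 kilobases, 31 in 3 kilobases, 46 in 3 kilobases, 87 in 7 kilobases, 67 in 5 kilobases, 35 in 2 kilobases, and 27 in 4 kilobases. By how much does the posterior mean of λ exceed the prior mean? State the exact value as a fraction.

131/20

Total count: 41 + 31 + 46 + 87 + 67 + 35 + 27 = 334.
Total exposure: 6 + 3 + 3 + 7 + 5 + 2 + 4 = 30 kilobases.
Posterior: α' = 24 + 334 = 358, β' = 10 + 30 = 40.
Posterior mean = 358/40 = 179/20; prior mean = 24/10 = 12/5. Difference = 179/20 − 12/5 = 131/20.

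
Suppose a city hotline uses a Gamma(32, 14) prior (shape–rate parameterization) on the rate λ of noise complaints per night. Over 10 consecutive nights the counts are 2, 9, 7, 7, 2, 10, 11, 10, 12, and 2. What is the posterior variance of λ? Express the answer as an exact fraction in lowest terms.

13/72

Total count: 2 + 9 + 7 + 7 + 2 + 10 + 11 + 10 + 12 + 2 = 72.
Total exposure: 10 nights.
The Gamma prior is conjugate for the Poisson rate, so λ | data ~ Gamma(32+72, 14+10) = Gamma(104, 24).
Posterior variance = α'/β'² = 104/576 = 13/72.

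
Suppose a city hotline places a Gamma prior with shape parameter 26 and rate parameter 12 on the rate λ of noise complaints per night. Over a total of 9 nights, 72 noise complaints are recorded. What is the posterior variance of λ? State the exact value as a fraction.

Total count 72 over total exposure 9 nights.
The Gamma prior is conjugate for the Poisson rate, so λ | data ~ Gamma(26+72, 12+9) = Gamma(98, 21).
Posterior variance = α'/β'² = 98/441 = 2/9.

2/9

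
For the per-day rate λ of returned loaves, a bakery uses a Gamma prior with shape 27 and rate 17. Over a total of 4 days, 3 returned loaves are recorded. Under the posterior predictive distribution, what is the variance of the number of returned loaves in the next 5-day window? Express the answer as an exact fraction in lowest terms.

1300/147

Total count 3 over total exposure 4 days.
Gamma(α, β) with Poisson data over total exposure Σt gives posterior Gamma(α+Σx, β+Σt) = Gamma(30, 21).
The posterior predictive for a window of length T is Negative Binomial with variance T·α'·(β'+T)/β'² = 5·30·26/441 = 1300/147.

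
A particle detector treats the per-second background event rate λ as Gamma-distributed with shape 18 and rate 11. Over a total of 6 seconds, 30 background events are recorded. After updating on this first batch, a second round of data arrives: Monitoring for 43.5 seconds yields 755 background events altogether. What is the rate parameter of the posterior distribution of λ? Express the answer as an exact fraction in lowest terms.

Total count 30 over total exposure 6 seconds.
After the first batch: Gamma(18 + 30, 11 + 6) = Gamma(48, 17).
Total count 755 over total exposure 43.5 seconds.
After the second batch: Gamma(48 + 755, 17 + 43.5) = Gamma(803, 121/2).

121/2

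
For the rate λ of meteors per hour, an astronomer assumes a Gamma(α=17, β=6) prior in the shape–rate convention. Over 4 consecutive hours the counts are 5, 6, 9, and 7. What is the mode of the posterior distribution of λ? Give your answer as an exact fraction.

43/10

Total count: 5 + 6 + 9 + 7 = 27.
Total exposure: 4 hours.
Posterior: α' = 17 + 27 = 44, β' = 6 + 4 = 10.
Posterior mode = (α'−1)/β' = 43/10.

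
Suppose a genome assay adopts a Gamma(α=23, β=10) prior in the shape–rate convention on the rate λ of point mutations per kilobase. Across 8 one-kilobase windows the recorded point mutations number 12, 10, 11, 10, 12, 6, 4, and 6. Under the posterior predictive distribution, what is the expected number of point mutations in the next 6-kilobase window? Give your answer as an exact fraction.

Total count: 12 + 10 + 11 + 10 + 12 + 6 + 4 + 6 = 71.
Total exposure: 8 kilobases.
The Gamma prior is conjugate for the Poisson rate, so λ | data ~ Gamma(23+71, 10+8) = Gamma(94, 18).
Predictive mean over a 6-kilobase window = T·E[λ|data] = 6·94/18 = 94/3.

94/3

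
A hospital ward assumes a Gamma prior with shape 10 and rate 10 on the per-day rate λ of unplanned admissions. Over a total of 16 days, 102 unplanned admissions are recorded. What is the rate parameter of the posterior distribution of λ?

26

Total count 102 over total exposure 16 days.
The Gamma prior is conjugate for the Poisson rate, so λ | data ~ Gamma(10+102, 10+16) = Gamma(112, 26).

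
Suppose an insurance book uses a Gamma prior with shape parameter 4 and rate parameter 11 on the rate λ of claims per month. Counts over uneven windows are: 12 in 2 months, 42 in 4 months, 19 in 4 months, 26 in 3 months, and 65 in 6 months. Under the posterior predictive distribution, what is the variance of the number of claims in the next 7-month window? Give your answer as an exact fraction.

Total count: 12 + 42 + 19 + 26 + 65 = 164.
Total exposure: 2 + 4 + 4 + 3 + 6 = 19 months.
The Gamma prior is conjugate for the Poisson rate, so λ | data ~ Gamma(4+164, 11+19) = Gamma(168, 30).
The posterior predictive for a window of length T is Negative Binomial with variance T·α'·(β'+T)/β'² = 7·168·37/900 = 3626/75.

3626/75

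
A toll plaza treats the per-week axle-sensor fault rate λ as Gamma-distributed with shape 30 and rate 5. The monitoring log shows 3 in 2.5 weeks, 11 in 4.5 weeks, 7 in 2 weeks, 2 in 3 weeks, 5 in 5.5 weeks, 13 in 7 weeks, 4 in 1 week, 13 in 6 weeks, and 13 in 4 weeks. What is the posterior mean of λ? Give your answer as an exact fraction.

Total count: 3 + 11 + 7 + 2 + 5 + 13 + 4 + 13 + 13 = 71.
Total exposure: 2.5 + 4.5 + 2 + 3 + 5.5 + 7 + 1 + 6 + 4 = 35.5 weeks.
By Gamma–Poisson conjugacy, the posterior is Gamma(α + Σx, β + Σt) = Gamma(30 + 71, 5 + 35.5) = Gamma(101, 81/2).
Posterior mean = α'/β' = 101/(81/2) = 202/81.

202/81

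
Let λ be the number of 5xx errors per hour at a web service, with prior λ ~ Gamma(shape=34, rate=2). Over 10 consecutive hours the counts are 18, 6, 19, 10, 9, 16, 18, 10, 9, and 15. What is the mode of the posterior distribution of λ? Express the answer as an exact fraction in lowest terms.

Total count: 18 + 6 + 19 + 10 + 9 + 16 + 18 + 10 + 9 + 15 = 130.
Total exposure: 10 hours.
Conjugate update: add total count to the shape and total exposure to the rate, giving Gamma(164, 12).
Posterior mode = (α'−1)/β' = 163/12.

163/12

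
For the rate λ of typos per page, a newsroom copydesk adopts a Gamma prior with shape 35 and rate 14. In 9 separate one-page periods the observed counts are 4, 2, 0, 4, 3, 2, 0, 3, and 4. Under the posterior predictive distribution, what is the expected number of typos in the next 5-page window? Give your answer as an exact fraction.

Total count: 4 + 2 + 0 + 4 + 3 + 2 + 0 + 3 + 4 = 22.
Total exposure: 9 pages.
Gamma(α, β) with Poisson data over total exposure Σt gives posterior Gamma(α+Σx, β+Σt) = Gamma(57, 23).
Predictive mean over a 5-page window = T·E[λ|data] = 5·57/23 = 285/23.

285/23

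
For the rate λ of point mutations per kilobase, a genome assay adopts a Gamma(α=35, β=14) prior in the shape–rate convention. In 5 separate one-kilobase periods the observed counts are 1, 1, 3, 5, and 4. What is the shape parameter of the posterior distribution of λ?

49

Total count: 1 + 1 + 3 + 5 + 4 = 14.
Total exposure: 5 kilobases.
Posterior: α' = 35 + 14 = 49, β' = 14 + 5 = 19.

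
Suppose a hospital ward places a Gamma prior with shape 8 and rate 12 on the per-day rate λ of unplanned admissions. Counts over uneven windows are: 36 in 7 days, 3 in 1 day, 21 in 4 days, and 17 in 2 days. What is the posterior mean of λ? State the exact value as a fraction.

Total count: 36 + 3 + 21 + 17 = 77.
Total exposure: 7 + 1 + 4 + 2 = 14 days.
Conjugate update: add total count to the shape and total exposure to the rate, giving Gamma(85, 26).
Posterior mean = α'/β' = 85/26.

85/26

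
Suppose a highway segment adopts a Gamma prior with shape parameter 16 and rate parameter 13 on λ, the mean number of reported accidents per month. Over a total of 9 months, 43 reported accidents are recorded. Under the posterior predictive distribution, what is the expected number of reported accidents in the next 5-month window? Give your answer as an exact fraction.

Total count 43 over total exposure 9 months.
By Gamma–Poisson conjugacy, the posterior is Gamma(α + Σx, β + Σt) = Gamma(16 + 43, 13 + 9) = Gamma(59, 22).
Predictive mean over a 5-month window = T·E[λ|data] = 5·59/22 = 295/22.

295/22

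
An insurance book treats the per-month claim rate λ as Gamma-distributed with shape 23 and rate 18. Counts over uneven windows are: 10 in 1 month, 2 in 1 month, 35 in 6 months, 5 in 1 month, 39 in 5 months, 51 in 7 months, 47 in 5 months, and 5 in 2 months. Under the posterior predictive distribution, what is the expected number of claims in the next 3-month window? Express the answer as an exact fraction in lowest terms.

651/46

Total count: 10 + 2 + 35 + 5 + 39 + 51 + 47 + 5 = 194.
Total exposure: 1 + 1 + 6 + 1 + 5 + 7 + 5 + 2 = 28 months.
The Gamma prior is conjugate for the Poisson rate, so λ | data ~ Gamma(23+194, 18+28) = Gamma(217, 46).
Predictive mean over a 3-month window = T·E[λ|data] = 3·217/46 = 651/46.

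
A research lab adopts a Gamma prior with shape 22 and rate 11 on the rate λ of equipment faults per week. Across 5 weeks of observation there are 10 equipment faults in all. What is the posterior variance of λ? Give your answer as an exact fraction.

1/8

Total count 10 over total exposure 5 weeks.
Gamma(α, β) with Poisson data over total exposure Σt gives posterior Gamma(α+Σx, β+Σt) = Gamma(32, 16).
Posterior variance = α'/β'² = 32/256 = 1/8.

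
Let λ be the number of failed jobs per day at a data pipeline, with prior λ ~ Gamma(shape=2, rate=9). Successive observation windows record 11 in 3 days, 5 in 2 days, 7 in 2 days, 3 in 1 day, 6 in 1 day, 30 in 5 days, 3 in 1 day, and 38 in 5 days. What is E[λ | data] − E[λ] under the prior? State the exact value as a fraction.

Total count: 11 + 5 + 7 + 3 + 6 + 30 + 3 + 38 = 103.
Total exposure: 3 + 2 + 2 + 1 + 1 + 5 + 1 + 5 = 20 days.
By Gamma–Poisson conjugacy, the posterior is Gamma(α + Σx, β + Σt) = Gamma(2 + 103, 9 + 20) = Gamma(105, 29).
Posterior mean = 105/29 = 105/29; prior mean = 2/9 = 2/9. Difference = 105/29 − 2/9 = 887/261.

887/261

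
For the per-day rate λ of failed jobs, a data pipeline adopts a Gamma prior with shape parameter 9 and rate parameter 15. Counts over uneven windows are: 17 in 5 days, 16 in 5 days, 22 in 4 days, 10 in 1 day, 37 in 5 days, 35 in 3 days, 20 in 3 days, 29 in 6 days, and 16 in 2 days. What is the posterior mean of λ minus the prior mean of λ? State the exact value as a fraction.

908/245

Total count: 17 + 16 + 22 + 10 + 37 + 35 + 20 + 29 + 16 = 202.
Total exposure: 5 + 5 + 4 + 1 + 5 + 3 + 3 + 6 + 2 = 34 days.
Gamma(α, β) with Poisson data over total exposure Σt gives posterior Gamma(α+Σx, β+Σt) = Gamma(211, 49).
Posterior mean = 211/49 = 211/49; prior mean = 9/15 = 3/5. Difference = 211/49 − 3/5 = 908/245.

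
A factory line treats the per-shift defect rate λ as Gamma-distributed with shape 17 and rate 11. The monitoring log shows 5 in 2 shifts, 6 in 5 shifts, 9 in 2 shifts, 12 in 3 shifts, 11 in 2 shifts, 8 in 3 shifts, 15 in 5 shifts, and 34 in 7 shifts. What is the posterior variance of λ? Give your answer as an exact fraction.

Total count: 5 + 6 + 9 + 12 + 11 + 8 + 15 + 34 = 100.
Total exposure: 2 + 5 + 2 + 3 + 2 + 3 + 5 + 7 = 29 shifts.
Posterior: α' = 17 + 100 = 117, β' = 11 + 29 = 40.
Posterior variance = α'/β'² = 117/1600.

117/1600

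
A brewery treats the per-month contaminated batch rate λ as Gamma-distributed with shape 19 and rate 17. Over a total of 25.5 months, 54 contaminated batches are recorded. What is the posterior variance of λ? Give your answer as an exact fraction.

Total count 54 over total exposure 25.5 months.
The Gamma prior is conjugate for the Poisson rate, so λ | data ~ Gamma(19+54, 17+25.5) = Gamma(73, 85/2).
Posterior variance = α'/β'² = 73/(7225/4) = 292/7225.

292/7225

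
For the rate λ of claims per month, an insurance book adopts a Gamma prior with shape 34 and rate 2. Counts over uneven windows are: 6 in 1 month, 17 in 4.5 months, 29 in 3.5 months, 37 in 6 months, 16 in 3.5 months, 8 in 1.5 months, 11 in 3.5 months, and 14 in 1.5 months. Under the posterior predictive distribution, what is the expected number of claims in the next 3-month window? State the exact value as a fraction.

Total count: 6 + 17 + 29 + 37 + 16 + 8 + 11 + 14 = 138.
Total exposure: 1 + 4.5 + 3.5 + 6 + 3.5 + 1.5 + 3.5 + 1.5 = 25 months.
Gamma(α, β) with Poisson data over total exposure Σt gives posterior Gamma(α+Σx, β+Σt) = Gamma(172, 27).
Predictive mean over a 3-month window = T·E[λ|data] = 3·172/27 = 172/9.

172/9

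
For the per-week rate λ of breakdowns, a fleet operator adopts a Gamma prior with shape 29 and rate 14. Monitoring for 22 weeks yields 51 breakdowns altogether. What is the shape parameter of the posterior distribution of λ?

Total count 51 over total exposure 22 weeks.
Posterior: α' = 29 + 51 = 80, β' = 14 + 22 = 36.

80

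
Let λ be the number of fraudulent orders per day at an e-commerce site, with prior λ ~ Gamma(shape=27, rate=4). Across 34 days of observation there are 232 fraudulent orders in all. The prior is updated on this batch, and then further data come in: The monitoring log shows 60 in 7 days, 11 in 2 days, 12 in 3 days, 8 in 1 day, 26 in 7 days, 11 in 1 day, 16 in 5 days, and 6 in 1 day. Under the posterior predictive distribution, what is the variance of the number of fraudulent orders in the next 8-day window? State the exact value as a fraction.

238856/4225

Total count 232 over total exposure 34 days.
After the first batch: Gamma(27 + 232, 4 + 34) = Gamma(259, 38).
Total count: 60 + 11 + 12 + 8 + 26 + 11 + 16 + 6 = 150.
Total exposure: 7 + 2 + 3 + 1 + 7 + 1 + 5 + 1 = 27 days.
After the second batch: Gamma(259 + 150, 38 + 27) = Gamma(409, 65).
The posterior predictive for a window of length T is Negative Binomial with variance T·α'·(β'+T)/β'² = 8·409·73/4225 = 238856/4225.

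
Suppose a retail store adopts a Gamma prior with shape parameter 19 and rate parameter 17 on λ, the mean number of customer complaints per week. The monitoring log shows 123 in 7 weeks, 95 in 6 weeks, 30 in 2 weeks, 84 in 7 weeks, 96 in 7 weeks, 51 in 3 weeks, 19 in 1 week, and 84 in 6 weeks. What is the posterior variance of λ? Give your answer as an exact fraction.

Total count: 123 + 95 + 30 + 84 + 96 + 51 + 19 + 84 = 582.
Total exposure: 7 + 6 + 2 + 7 + 7 + 3 + 1 + 6 = 39 weeks.
By Gamma–Poisson conjugacy, the posterior is Gamma(α + Σx, β + Σt) = Gamma(19 + 582, 17 + 39) = Gamma(601, 56).
Posterior variance = α'/β'² = 601/3136.

601/3136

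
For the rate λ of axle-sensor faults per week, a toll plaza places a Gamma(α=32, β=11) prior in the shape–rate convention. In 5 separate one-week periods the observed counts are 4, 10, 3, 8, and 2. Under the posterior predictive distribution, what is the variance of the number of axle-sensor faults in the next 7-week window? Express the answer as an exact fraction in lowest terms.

Total count: 4 + 10 + 3 + 8 + 2 = 27.
Total exposure: 5 weeks.
The Gamma prior is conjugate for the Poisson rate, so λ | data ~ Gamma(32+27, 11+5) = Gamma(59, 16).
The posterior predictive for a window of length T is Negative Binomial with variance T·α'·(β'+T)/β'² = 7·59·23/256 = 9499/256.

9499/256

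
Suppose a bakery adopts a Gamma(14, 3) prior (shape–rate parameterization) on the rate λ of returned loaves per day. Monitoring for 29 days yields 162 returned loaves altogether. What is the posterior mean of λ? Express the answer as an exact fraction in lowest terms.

Total count 162 over total exposure 29 days.
The Gamma prior is conjugate for the Poisson rate, so λ | data ~ Gamma(14+162, 3+29) = Gamma(176, 32).
Posterior mean = α'/β' = 176/32 = 11/2.

11/2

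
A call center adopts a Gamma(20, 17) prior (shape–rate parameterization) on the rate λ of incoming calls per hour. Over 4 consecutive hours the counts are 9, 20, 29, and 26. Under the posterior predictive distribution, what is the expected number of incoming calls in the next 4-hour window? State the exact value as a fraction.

416/21

Total count: 9 + 20 + 29 + 26 = 84.
Total exposure: 4 hours.
Conjugate update: add total count to the shape and total exposure to the rate, giving Gamma(104, 21).
Predictive mean over a 4-hour window = T·E[λ|data] = 4·104/21 = 416/21.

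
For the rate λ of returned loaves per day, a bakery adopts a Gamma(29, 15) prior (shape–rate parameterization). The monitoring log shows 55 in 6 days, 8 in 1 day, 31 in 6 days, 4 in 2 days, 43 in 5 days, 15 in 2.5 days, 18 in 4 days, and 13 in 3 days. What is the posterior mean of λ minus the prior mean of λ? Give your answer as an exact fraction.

Total count: 55 + 8 + 31 + 4 + 43 + 15 + 18 + 13 = 187.
Total exposure: 6 + 1 + 6 + 2 + 5 + 2.5 + 4 + 3 = 29.5 days.
Gamma(α, β) with Poisson data over total exposure Σt gives posterior Gamma(α+Σx, β+Σt) = Gamma(216, 89/2).
Posterior mean = 216/(89/2) = 432/89; prior mean = 29/15 = 29/15. Difference = 432/89 − 29/15 = 3899/1335.

3899/1335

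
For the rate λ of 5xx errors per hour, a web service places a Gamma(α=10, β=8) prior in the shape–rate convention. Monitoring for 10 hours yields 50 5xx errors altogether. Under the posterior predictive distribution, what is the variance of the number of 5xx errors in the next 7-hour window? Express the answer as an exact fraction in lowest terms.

Total count 50 over total exposure 10 hours.
The Gamma prior is conjugate for the Poisson rate, so λ | data ~ Gamma(10+50, 8+10) = Gamma(60, 18).
The posterior predictive for a window of length T is Negative Binomial with variance T·α'·(β'+T)/β'² = 7·60·25/324 = 875/27.

875/27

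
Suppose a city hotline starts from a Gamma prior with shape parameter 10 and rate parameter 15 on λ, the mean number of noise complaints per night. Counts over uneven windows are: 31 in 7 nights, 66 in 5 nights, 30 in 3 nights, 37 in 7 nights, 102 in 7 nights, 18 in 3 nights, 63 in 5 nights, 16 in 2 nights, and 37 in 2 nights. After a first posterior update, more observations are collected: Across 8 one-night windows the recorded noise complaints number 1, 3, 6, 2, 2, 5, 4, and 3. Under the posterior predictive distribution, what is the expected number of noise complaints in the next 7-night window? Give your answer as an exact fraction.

Total count: 31 + 66 + 30 + 37 + 102 + 18 + 63 + 16 + 37 = 400.
Total exposure: 7 + 5 + 3 + 7 + 7 + 3 + 5 + 2 + 2 = 41 nights.
After the first batch: Gamma(10 + 400, 15 + 41) = Gamma(410, 56).
Total count: 1 + 3 + 6 + 2 + 2 + 5 + 4 + 3 = 26.
Total exposure: 8 nights.
After the second batch: Gamma(410 + 26, 56 + 8) = Gamma(436, 64).
Predictive mean over a 7-night window = T·E[λ|data] = 7·436/64 = 763/16.

763/16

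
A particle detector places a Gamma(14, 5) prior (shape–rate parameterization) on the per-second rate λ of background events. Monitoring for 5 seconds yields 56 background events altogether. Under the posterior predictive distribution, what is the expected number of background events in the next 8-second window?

Total count 56 over total exposure 5 seconds.
By Gamma–Poisson conjugacy, the posterior is Gamma(α + Σx, β + Σt) = Gamma(14 + 56, 5 + 5) = Gamma(70, 10).
Predictive mean over an 8-second window = T·E[λ|data] = 8·70/10 = 56.

56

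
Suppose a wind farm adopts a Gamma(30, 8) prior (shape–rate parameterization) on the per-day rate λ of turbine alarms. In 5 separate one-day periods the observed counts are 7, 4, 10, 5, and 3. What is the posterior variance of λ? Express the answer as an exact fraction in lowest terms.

59/169

Total count: 7 + 4 + 10 + 5 + 3 = 29.
Total exposure: 5 days.
Gamma(α, β) with Poisson data over total exposure Σt gives posterior Gamma(α+Σx, β+Σt) = Gamma(59, 13).
Posterior variance = α'/β'² = 59/169.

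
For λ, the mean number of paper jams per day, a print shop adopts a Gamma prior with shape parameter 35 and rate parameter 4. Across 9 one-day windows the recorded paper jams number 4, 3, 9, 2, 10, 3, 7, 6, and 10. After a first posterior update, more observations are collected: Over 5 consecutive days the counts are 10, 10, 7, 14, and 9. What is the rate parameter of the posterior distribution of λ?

Total count: 4 + 3 + 9 + 2 + 10 + 3 + 7 + 6 + 10 = 54.
Total exposure: 9 days.
After the first batch: Gamma(35 + 54, 4 + 9) = Gamma(89, 13).
Total count: 10 + 10 + 7 + 14 + 9 = 50.
Total exposure: 5 days.
After the second batch: Gamma(89 + 50, 13 + 5) = Gamma(139, 18).

18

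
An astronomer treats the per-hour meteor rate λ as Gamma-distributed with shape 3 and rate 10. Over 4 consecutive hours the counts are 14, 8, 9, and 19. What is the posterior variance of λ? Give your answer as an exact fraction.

53/196

Total count: 14 + 8 + 9 + 19 = 50.
Total exposure: 4 hours.
Conjugate update: add total count to the shape and total exposure to the rate, giving Gamma(53, 14).
Posterior variance = α'/β'² = 53/196.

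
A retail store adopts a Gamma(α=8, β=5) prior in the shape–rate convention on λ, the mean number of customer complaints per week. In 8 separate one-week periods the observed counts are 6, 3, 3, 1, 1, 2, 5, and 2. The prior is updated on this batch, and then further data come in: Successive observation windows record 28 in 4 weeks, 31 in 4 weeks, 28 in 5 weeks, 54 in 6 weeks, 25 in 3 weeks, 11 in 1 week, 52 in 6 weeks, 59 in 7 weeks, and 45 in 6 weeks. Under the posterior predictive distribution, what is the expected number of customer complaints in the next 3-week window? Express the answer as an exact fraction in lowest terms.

1092/55

Total count: 6 + 3 + 3 + 1 + 1 + 2 + 5 + 2 = 23.
Total exposure: 8 weeks.
After the first batch: Gamma(8 + 23, 5 + 8) = Gamma(31, 13).
Total count: 28 + 31 + 28 + 54 + 25 + 11 + 52 + 59 + 45 = 333.
Total exposure: 4 + 4 + 5 + 6 + 3 + 1 + 6 + 7 + 6 = 42 weeks.
After the second batch: Gamma(31 + 333, 13 + 42) = Gamma(364, 55).
Predictive mean over a 3-week window = T·E[λ|data] = 3·364/55 = 1092/55.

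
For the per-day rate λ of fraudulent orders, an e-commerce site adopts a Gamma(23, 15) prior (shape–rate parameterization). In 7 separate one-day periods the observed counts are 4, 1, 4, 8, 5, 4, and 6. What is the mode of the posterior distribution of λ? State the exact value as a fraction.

27/11

Total count: 4 + 1 + 4 + 8 + 5 + 4 + 6 = 32.
Total exposure: 7 days.
Conjugate update: add total count to the shape and total exposure to the rate, giving Gamma(55, 22).
Posterior mode = (α'−1)/β' = 54/22 = 27/11.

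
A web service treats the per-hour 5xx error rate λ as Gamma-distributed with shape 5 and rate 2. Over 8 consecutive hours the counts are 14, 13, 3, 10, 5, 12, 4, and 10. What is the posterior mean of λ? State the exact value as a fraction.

Total count: 14 + 13 + 3 + 10 + 5 + 12 + 4 + 10 = 71.
Total exposure: 8 hours.
Conjugate update: add total count to the shape and total exposure to the rate, giving Gamma(76, 10).
Posterior mean = α'/β' = 76/10 = 38/5.

38/5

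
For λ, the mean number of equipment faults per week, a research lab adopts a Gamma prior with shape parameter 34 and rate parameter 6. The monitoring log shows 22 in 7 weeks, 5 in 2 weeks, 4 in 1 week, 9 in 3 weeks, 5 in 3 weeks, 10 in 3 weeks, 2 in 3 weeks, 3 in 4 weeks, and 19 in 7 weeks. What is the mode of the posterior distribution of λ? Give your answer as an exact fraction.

112/39

Total count: 22 + 5 + 4 + 9 + 5 + 10 + 2 + 3 + 19 = 79.
Total exposure: 7 + 2 + 1 + 3 + 3 + 3 + 3 + 4 + 7 = 33 weeks.
The Gamma prior is conjugate for the Poisson rate, so λ | data ~ Gamma(34+79, 6+33) = Gamma(113, 39).
Posterior mode = (α'−1)/β' = 112/39.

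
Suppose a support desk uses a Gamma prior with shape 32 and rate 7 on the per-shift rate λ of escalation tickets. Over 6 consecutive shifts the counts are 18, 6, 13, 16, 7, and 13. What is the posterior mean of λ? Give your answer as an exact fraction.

Total count: 18 + 6 + 13 + 16 + 7 + 13 = 73.
Total exposure: 6 shifts.
Conjugate update: add total count to the shape and total exposure to the rate, giving Gamma(105, 13).
Posterior mean = α'/β' = 105/13.

105/13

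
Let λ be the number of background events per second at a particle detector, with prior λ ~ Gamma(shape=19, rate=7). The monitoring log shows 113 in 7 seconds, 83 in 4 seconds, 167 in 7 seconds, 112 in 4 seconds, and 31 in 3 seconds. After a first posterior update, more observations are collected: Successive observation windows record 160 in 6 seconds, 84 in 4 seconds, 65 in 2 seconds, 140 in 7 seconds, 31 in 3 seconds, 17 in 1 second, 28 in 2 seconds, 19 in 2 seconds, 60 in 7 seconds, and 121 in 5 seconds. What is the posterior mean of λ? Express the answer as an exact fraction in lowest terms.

1250/71

Total count: 113 + 83 + 167 + 112 + 31 = 506.
Total exposure: 7 + 4 + 7 + 4 + 3 = 25 seconds.
After the first batch: Gamma(19 + 506, 7 + 25) = Gamma(525, 32).
Total count: 160 + 84 + 65 + 140 + 31 + 17 + 28 + 19 + 60 + 121 = 725.
Total exposure: 6 + 4 + 2 + 7 + 3 + 1 + 2 + 2 + 7 + 5 = 39 seconds.
After the second batch: Gamma(525 + 725, 32 + 39) = Gamma(1250, 71).
Posterior mean = α'/β' = 1250/71.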